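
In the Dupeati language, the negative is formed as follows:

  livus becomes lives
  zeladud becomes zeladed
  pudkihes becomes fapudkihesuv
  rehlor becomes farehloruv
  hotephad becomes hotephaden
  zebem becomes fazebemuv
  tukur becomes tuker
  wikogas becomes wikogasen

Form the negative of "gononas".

wikogas and livus both end in -s yet inflect differently (wikogasen, lives), so the final letter is not what conditions the rule; the last vowel is.
"gononas" has last vowel 'a'. The stems whose last vowel is 'a' (hotephad → hotephaden, wikogas → wikogasen) add -en.
So gononas → gononasen.

gononasen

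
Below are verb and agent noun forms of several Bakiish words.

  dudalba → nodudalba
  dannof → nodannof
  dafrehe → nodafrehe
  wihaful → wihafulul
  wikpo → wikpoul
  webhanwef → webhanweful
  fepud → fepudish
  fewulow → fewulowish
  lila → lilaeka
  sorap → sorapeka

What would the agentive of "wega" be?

wegaul

dannof and webhanwef both end in -f yet inflect differently (nodannof, webhanweful), so the final letter is not what conditions the rule; the first letter is.
"wega" begins with w-. The stems beginning with w- (wihaful → wihafulul, wikpo → wikpoul, webhanwef → webhanweful) add -ul.
The other patterns: stems beginning with d- add the prefix no-; stems beginning with f- add -ish; stems beginning with l- or s- add -eka.
So wega → wegaul.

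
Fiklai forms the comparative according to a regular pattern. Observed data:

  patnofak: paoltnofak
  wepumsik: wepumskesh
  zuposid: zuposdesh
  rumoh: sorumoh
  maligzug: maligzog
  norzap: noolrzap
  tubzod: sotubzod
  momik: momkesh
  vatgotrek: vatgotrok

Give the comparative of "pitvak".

pioltvak

"pitvak" has last vowel 'a'. The stems whose last vowel is 'a' (norzap → noolrzap, patnofak → paoltnofak) insert -ol- after the first vowel.
The other patterns: stems whose last vowel is 'i' delete the last vowel and add -esh; stems whose last vowel is 'e' or 'u' change the last vowel to 'o'; stems whose last vowel is 'o' add the prefix so-.
So pitvak → pioltvak.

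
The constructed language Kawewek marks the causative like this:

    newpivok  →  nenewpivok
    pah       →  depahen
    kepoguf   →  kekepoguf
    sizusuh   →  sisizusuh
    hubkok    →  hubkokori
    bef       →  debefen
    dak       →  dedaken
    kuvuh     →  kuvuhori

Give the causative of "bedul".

bedulori

pah and kuvuh both end in -h yet inflect differently (depahen, kuvuhori), so the final letter is not what conditions the rule; the number of vowels is.
"bedul" has 2 vowels. The stems with 2 vowels (kuvuh → kuvuhori, hubkok → hubkokori) add -ori.
The other patterns: stems with 1 vowel add de- … -en around the stem; stems with 3 vowels repeat the first consonant+vowel as a prefix.
So bedul → bedulori.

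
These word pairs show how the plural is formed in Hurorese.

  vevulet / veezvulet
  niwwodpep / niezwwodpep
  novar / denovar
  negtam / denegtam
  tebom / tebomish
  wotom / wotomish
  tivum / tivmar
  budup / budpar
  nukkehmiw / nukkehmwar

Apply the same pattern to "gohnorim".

gohnormar

negtam and tebom both end in -m yet inflect differently (denegtam, tebomish), so the final letter is not what conditions the rule; the last vowel is.
"gohnorim" has last vowel 'i'. The one such stem in the data (nukkehmiw → nukkehmwar) deletes the last vowel and adds -ar (as do tivum, budup), so the same rule applies.
The other patterns: stems whose last vowel is 'e' insert -ez- after the first vowel; stems whose last vowel is 'a' add the prefix de-; stems whose last vowel is 'o' add -ish.
So gohnorim → gohnormar.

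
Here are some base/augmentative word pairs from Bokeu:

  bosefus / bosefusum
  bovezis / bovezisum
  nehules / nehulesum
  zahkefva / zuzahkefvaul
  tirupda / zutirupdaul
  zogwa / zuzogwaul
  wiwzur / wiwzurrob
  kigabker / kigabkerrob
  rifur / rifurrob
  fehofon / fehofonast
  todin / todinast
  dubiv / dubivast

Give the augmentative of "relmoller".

relmollerrob

bosefus and wiwzur both have last vowel 'u' yet inflect differently (bosefusum, wiwzurrob), so the last vowel is not what conditions the rule; the final letter is.
"relmoller" ends in -r. The stems ending in -r (wiwzur → wiwzurrob, kigabker → kigabkerrob, rifur → rifurrob) double the final consonant and add -ob.
The other patterns: stems ending in -s add -um; stems ending in -a add zu- … -ul around the stem; stems ending in -n or -v add -ast.
So relmoller → relmollerrob.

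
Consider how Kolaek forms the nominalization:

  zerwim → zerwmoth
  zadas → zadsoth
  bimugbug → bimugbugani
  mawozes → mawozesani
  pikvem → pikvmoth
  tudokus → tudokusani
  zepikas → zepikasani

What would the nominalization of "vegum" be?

"vegum" has 2 vowels. The stems with 2 vowels (pikvem → pikvmoth, zadas → zadsoth, zerwim → zerwmoth) delete the last vowel and add -oth.
The other pattern: stems with 3 vowels add -ani.
So vegum → vegmoth.

vegmoth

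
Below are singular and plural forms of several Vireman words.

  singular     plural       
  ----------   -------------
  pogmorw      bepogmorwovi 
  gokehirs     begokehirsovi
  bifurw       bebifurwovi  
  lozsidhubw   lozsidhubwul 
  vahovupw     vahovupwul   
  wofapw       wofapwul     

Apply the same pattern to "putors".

beputorsovi

pogmorw and lozsidhubw both end in -w yet inflect differently (bepogmorwovi, lozsidhubwul), so the final letter is not what conditions the rule; the second-to-last letter is.
"putors" has second-to-last letter 'r'. The stems whose second-to-last letter is 'r' (pogmorw → bepogmorwovi, gokehirs → begokehirsovi, bifurw → bebifurwovi) add be- … -ovi around the stem.
The other pattern: stems whose second-to-last letter is 'b' or 'p' add -ul.
So putors → beputorsovi.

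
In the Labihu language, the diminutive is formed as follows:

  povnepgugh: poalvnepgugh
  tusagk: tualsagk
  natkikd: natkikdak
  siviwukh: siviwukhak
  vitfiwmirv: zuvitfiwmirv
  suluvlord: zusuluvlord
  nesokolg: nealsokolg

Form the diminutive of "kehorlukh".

kehorlukhak

natkikd and suluvlord both end in -d yet inflect differently (natkikdak, zusuluvlord), so the final letter is not what conditions the rule; the second-to-last letter is.
"kehorlukh" has second-to-last letter 'k'. The stems whose second-to-last letter is 'k' (siviwukh → siviwukhak, natkikd → natkikdak) add -ak.
So kehorlukh → kehorlukhak.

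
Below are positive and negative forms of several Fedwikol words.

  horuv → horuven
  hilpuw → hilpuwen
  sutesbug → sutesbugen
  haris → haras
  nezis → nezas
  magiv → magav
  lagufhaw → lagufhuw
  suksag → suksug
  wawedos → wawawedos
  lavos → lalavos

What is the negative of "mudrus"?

"mudrus" has last vowel 'u'. The stems whose last vowel is 'u' (horuv → horuven, hilpuw → hilpuwen, sutesbug → sutesbugen) add -en.
So mudrus → mudrusen.

mudrusen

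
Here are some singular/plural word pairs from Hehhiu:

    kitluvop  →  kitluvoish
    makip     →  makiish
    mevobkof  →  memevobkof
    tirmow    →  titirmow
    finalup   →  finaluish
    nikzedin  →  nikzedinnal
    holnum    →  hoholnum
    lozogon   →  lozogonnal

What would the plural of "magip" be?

magiish

"magip" ends in -p. The stems ending in -p (makip → makiish, kitluvop → kitluvoish, finalup → finaluish) drop the final letter and add -ish.
So magip → magiish.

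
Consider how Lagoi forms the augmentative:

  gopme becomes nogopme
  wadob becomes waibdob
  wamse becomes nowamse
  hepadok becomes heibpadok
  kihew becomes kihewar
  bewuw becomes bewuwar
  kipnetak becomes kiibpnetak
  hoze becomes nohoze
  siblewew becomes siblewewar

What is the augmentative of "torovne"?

notorovne

kihew and wamse both have last vowel 'e' yet inflect differently (kihewar, nowamse), so the last vowel is not what conditions the rule; the final letter is.
"torovne" ends in -e. The stems ending in -e (wamse → nowamse, gopme → nogopme, hoze → nohoze) add the prefix no-.
The other patterns: stems ending in -w add -ar; stems ending in -b or -k insert -ib- after the first vowel.
So torovne → notorovne.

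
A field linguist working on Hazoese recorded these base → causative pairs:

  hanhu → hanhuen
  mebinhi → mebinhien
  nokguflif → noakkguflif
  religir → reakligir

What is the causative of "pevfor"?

mebinhi and nokguflif both have last vowel 'i' yet inflect differently (mebinhien, noakkguflif), so the last vowel is not what conditions the rule; whether the stem ends in a vowel or a consonant is.
"pevfor" ends in a consonant. The stems ending in a consonant (nokguflif → noakkguflif, religir → reakligir) insert -ak- after the first vowel.
So pevfor → peakvfor.

peakvfor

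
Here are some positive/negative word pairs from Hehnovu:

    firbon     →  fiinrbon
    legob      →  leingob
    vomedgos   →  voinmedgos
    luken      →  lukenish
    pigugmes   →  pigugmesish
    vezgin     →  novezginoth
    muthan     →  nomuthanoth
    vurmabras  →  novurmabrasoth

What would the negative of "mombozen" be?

mombozenish

"mombozen" has last vowel 'e'. The stems whose last vowel is 'e' (luken → lukenish, pigugmes → pigugmesish) add -ish.
The other patterns: stems whose last vowel is 'o' insert -in- after the first vowel; stems whose last vowel is 'a' or 'i' add no- … -oth around the stem.
So mombozen → mombozenish.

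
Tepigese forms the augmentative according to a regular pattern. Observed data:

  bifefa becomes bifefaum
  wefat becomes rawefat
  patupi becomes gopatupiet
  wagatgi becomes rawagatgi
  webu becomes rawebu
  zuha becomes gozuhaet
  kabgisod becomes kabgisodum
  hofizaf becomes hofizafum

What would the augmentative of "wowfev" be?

rawowfev

"wowfev" begins with w-. The stems beginning with w- (webu → rawebu, wefat → rawefat, wagatgi → rawagatgi) add the prefix ra-.
The other patterns: stems beginning with p- or z- add go- … -et around the stem; stems beginning with b-, h- or k- add -um.
So wowfev → rawowfev.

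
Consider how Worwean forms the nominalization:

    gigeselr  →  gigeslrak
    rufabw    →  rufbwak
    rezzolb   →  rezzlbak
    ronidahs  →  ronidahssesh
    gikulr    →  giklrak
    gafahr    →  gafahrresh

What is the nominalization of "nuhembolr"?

gafahr and gikulr both end in -r yet inflect differently (gafahrresh, giklrak), so the final letter is not what conditions the rule; the second-to-last letter is.
"nuhembolr" has second-to-last letter 'l'. The stems whose second-to-last letter is 'l' (rezzolb → rezzlbak, gikulr → giklrak, gigeselr → gigeslrak) delete the last vowel and add -ak.
So nuhembolr → nuhemblrak.

nuhemblrak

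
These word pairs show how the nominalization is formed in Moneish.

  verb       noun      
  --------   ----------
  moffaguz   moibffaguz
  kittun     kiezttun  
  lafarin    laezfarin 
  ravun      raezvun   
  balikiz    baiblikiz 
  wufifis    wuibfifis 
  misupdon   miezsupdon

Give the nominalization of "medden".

meezdden

"medden" ends in -n. The stems ending in -n (lafarin → laezfarin, kittun → kiezttun, misupdon → miezsupdon) insert -ez- after the first vowel.
The other pattern: stems ending in -s or -z insert -ib- after the first vowel.
So medden → meezdden.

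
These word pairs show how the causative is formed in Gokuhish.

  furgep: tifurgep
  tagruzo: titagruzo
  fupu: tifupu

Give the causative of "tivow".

titivow

Every pair shown (furgep → tifurgep, tagruzo → titagruzo, fupu → tifupu) follows the same rule: add the prefix ti-.
So tivow → titivow.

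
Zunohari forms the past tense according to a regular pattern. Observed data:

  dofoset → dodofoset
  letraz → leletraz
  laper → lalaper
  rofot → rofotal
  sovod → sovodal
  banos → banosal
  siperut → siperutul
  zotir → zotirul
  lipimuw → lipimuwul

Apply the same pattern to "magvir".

magvirul

dofoset and rofot both end in -t yet inflect differently (dodofoset, rofotal), so the final letter is not what conditions the rule; the last vowel is.
"magvir" has last vowel 'i'. The one such stem in the data (zotir → zotirul) adds -ul, so the same rule applies.
So magvir → magvirul.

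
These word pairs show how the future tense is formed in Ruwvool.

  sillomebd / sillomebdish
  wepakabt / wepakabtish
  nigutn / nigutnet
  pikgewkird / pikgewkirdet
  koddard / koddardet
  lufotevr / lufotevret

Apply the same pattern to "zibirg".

sillomebd and pikgewkird both end in -d yet inflect differently (sillomebdish, pikgewkirdet), so the final letter is not what conditions the rule; the second-to-last letter is.
"zibirg" has second-to-last letter 'r'. The stems whose second-to-last letter is 'r' (pikgewkird → pikgewkirdet, koddard → koddardet) add -et.
The other pattern: stems whose second-to-last letter is 'b' add -ish.
So zibirg → zibirget.

zibirget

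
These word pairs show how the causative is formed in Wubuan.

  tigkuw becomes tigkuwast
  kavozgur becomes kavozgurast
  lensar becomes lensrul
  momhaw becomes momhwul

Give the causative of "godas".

godsul

"godas" has last vowel 'a'. The stems whose last vowel is 'a' (lensar → lensrul, momhaw → momhwul) delete the last vowel and add -ul.
The other pattern: stems whose last vowel is 'u' add -ast.
So godas → godsul.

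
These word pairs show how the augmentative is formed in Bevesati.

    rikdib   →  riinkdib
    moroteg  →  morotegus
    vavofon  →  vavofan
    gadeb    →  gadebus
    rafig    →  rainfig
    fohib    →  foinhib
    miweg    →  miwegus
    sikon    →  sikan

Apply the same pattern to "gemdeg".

gemdegus

"gemdeg" has last vowel 'e'. The stems whose last vowel is 'e' (moroteg → morotegus, miweg → miwegus, gadeb → gadebus) add -us.
So gemdeg → gemdegus.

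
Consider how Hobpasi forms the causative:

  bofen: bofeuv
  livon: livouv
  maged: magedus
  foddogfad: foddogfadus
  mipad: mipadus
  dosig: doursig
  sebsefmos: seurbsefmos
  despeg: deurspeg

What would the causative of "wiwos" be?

wiurwos

bofen and maged both have last vowel 'e' yet inflect differently (bofeuv, magedus), so the last vowel is not what conditions the rule; the final letter is.
"wiwos" ends in -s. The one such stem in the data (sebsefmos → seurbsefmos) inserts -ur- after the first vowel (as do dosig, despeg), so the same rule applies.
The other patterns: stems ending in -n drop the final letter and add -uv; stems ending in -d add -us.
So wiwos → wiurwos.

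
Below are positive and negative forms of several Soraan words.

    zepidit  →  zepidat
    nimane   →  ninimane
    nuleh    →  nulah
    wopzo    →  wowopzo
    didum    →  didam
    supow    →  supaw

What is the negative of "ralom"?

ralam

nimane and nuleh both have last vowel 'e' yet inflect differently (ninimane, nulah), so the last vowel is not what conditions the rule; whether the stem ends in a vowel or a consonant is.
"ralom" ends in a consonant. The stems ending in a consonant (nuleh → nulah, didum → didam, zepidit → zepidat) change the last vowel to 'a'.
The other pattern: stems ending in a vowel repeat the first consonant+vowel as a prefix.
So ralom → ralam.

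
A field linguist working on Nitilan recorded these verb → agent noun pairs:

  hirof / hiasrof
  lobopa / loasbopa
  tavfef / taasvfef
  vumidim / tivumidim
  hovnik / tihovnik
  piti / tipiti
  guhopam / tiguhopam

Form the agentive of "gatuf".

gaastuf

lobopa and guhopam both have last vowel 'a' yet inflect differently (loasbopa, tiguhopam), so the last vowel is not what conditions the rule; the final letter is.
"gatuf" ends in -f. The stems ending in -f (hirof → hiasrof, tavfef → taasvfef) insert -as- after the first vowel.
So gatuf → gaastuf.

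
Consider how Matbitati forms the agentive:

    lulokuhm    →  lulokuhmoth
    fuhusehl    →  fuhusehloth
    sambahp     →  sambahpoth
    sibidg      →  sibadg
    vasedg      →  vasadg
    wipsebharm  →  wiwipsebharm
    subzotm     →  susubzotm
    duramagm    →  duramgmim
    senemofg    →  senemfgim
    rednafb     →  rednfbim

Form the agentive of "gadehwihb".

gadehwihboth

"gadehwihb" has second-to-last letter 'h'. The stems whose second-to-last letter is 'h' (lulokuhm → lulokuhmoth, fuhusehl → fuhusehloth, sambahp → sambahpoth) add -oth.
So gadehwihb → gadehwihboth.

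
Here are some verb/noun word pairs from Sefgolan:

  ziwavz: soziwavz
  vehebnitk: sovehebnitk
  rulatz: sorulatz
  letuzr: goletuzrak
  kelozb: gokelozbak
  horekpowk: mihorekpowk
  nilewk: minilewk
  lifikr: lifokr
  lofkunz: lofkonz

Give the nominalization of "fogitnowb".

mifogitnowb

"fogitnowb" has second-to-last letter 'w'. The stems whose second-to-last letter is 'w' (horekpowk → mihorekpowk, nilewk → minilewk) add the prefix mi-.
The other patterns: stems whose second-to-last letter is 't' or 'v' add the prefix so-; stems whose second-to-last letter is 'z' add go- … -ak around the stem; stems whose second-to-last letter is 'k' or 'n' change the last vowel to 'o'.
So fogitnowb → mifogitnowb.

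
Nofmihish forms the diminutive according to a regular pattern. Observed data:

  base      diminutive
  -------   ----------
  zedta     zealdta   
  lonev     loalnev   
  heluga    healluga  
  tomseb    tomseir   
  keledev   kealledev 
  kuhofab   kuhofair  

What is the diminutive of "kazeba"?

kaalzeba

kuhofab and zedta both have last vowel 'a' yet inflect differently (kuhofair, zealdta), so the last vowel is not what conditions the rule; the final letter is.
"kazeba" ends in -a. The stems ending in -a (zedta → zealdta, heluga → healluga) insert -al- after the first vowel.
The other pattern: stems ending in -b drop the final letter and add -ir.
So kazeba → kaalzeba.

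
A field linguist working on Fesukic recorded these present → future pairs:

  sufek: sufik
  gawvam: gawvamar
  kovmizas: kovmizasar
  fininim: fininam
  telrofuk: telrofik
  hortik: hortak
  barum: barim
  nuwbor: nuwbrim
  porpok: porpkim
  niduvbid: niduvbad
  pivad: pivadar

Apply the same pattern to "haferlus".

haferlis

gawvam and barum both end in -m yet inflect differently (gawvamar, barim), so the final letter is not what conditions the rule; the last vowel is.
"haferlus" has last vowel 'u'. The stems whose last vowel is 'u' (telrofuk → telrofik, barum → barim) change the last vowel to 'i'.
So haferlus → haferlis.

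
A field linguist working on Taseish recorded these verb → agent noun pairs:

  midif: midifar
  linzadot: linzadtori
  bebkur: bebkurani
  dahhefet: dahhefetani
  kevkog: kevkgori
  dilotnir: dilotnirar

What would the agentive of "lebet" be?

lebetani

"lebet" has last vowel 'e'. The one such stem in the data (dahhefet → dahhefetani) adds -ani, so the same rule applies.
The other patterns: stems whose last vowel is 'i' add -ar; stems whose last vowel is 'o' delete the last vowel and add -ori.
So lebet → lebetani.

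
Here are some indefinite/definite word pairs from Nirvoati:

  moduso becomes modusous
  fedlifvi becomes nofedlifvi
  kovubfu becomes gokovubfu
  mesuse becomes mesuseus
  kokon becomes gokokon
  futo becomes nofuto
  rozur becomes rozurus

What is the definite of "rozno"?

roznous

futo and moduso both end in -o yet inflect differently (nofuto, modusous), so the final letter is not what conditions the rule; the first letter is.
"rozno" begins with r-. The one such stem in the data (rozur → rozurus) adds -us, so the same rule applies.
The other patterns: stems beginning with k- add the prefix go-; stems beginning with f- add the prefix no-.
So rozno → roznous.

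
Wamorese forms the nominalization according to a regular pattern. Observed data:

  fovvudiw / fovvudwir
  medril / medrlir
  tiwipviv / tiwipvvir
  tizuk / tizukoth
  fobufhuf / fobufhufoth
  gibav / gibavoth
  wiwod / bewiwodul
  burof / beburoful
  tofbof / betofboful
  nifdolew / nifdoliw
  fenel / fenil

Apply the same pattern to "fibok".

befibokul

tiwipviv and gibav both end in -v yet inflect differently (tiwipvvir, gibavoth), so the final letter is not what conditions the rule; the last vowel is.
"fibok" has last vowel 'o'. The stems whose last vowel is 'o' (wiwod → bewiwodul, burof → beburoful, tofbof → betofboful) add be- … -ul around the stem.
So fibok → befibokul.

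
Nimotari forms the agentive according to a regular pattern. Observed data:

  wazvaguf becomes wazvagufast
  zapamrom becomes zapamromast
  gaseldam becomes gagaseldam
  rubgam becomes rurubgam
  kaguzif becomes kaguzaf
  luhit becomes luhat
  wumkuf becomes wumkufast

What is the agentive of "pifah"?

gaseldam and zapamrom both end in -m yet inflect differently (gagaseldam, zapamromast), so the final letter is not what conditions the rule; the last vowel is.
"pifah" has last vowel 'a'. The stems whose last vowel is 'a' (gaseldam → gagaseldam, rubgam → rurubgam) repeat the first consonant+vowel as a prefix.
So pifah → pipifah.

pipifah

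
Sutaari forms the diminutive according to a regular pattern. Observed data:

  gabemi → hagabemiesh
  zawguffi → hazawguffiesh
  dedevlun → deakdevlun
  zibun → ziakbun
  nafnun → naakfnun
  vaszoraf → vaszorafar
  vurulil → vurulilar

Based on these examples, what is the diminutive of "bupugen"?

gabemi and vurulil both have last vowel 'i' yet inflect differently (hagabemiesh, vurulilar), so the last vowel is not what conditions the rule; the final letter is.
"bupugen" ends in -n. The stems ending in -n (dedevlun → deakdevlun, zibun → ziakbun, nafnun → naakfnun) insert -ak- after the first vowel.
So bupugen → buakpugen.

buakpugen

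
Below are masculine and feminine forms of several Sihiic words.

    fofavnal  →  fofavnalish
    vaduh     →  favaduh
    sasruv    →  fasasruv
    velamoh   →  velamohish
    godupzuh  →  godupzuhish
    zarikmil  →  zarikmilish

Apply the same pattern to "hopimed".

hopimedish

vaduh and velamoh both end in -h yet inflect differently (favaduh, velamohish), so the final letter is not what conditions the rule; the number of vowels is.
"hopimed" has 3 vowels. The stems with 3 vowels (velamoh → velamohish, godupzuh → godupzuhish, zarikmil → zarikmilish) add -ish.
So hopimed → hopimedish.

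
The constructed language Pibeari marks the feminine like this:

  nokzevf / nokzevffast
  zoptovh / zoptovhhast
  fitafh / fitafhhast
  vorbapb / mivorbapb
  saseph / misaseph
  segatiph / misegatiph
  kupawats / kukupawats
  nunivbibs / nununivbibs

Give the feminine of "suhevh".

"suhevh" has second-to-last letter 'v'. The stems whose second-to-last letter is 'v' (nokzevf → nokzevffast, zoptovh → zoptovhhast) double the final consonant and add -ast.
So suhevh → suhevhhast.

suhevhhast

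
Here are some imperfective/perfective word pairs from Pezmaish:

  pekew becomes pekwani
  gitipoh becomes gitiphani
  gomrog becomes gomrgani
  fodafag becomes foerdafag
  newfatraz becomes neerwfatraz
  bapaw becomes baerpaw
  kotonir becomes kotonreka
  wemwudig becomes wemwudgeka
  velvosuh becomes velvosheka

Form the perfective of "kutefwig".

kutefwgeka

"kutefwig" has last vowel 'i'. The stems whose last vowel is 'i' (kotonir → kotonreka, wemwudig → wemwudgeka) delete the last vowel and add -eka.
The other patterns: stems whose last vowel is 'e' or 'o' delete the last vowel and add -ani; stems whose last vowel is 'a' insert -er- after the first vowel.
So kutefwig → kutefwgeka.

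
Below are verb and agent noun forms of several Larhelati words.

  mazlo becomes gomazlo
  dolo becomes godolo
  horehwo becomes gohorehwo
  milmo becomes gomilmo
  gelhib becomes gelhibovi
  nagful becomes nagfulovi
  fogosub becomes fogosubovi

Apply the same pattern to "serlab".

serlabovi

mazlo and gelhib both have 2 vowels yet inflect differently (gomazlo, gelhibovi), so the number of vowels is not what conditions the rule; the final letter is.
"serlab" ends in -b. The stems ending in -b (gelhib → gelhibovi, fogosub → fogosubovi) add -ovi.
The other pattern: stems ending in -o add the prefix go-.
So serlab → serlabovi.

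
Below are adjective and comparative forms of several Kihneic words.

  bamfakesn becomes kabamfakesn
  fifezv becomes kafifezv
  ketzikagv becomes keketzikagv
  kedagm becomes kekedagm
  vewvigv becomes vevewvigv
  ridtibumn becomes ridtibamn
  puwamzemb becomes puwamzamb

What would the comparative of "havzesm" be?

"havzesm" has second-to-last letter 's'. The one such stem in the data (bamfakesn → kabamfakesn) adds the prefix ka-, so the same rule applies.
So havzesm → kahavzesm.

kahavzesm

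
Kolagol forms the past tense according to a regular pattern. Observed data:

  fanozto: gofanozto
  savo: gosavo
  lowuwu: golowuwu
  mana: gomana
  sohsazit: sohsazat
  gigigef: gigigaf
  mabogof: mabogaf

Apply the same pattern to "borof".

"borof" ends in a consonant. The stems ending in a consonant (sohsazit → sohsazat, gigigef → gigigaf, mabogof → mabogaf) change the last vowel to 'a'.
The other pattern: stems ending in a vowel add the prefix go-.
So borof → boraf.

boraf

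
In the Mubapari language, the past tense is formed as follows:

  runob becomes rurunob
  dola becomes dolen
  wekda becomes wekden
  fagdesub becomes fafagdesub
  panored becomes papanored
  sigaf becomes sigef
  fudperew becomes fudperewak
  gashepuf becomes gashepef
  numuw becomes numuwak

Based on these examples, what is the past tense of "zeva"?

fudperew and panored both have last vowel 'e' yet inflect differently (fudperewak, papanored), so the last vowel is not what conditions the rule; the final letter is.
"zeva" ends in -a. The stems ending in -a (dola → dolen, wekda → wekden) drop the final letter and add -en.
So zeva → zeven.

zeven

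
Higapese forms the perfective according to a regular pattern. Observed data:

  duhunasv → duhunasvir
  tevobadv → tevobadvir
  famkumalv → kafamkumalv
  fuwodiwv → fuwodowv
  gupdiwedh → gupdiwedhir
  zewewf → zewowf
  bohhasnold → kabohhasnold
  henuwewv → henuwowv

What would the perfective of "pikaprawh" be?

famkumalv and fuwodiwv both end in -v yet inflect differently (kafamkumalv, fuwodowv), so the final letter is not what conditions the rule; the second-to-last letter is.
"pikaprawh" has second-to-last letter 'w'. The stems whose second-to-last letter is 'w' (fuwodiwv → fuwodowv, henuwewv → henuwowv, zewewf → zewowf) change the last vowel to 'o'.
So pikaprawh → pikaprowh.

pikaprowh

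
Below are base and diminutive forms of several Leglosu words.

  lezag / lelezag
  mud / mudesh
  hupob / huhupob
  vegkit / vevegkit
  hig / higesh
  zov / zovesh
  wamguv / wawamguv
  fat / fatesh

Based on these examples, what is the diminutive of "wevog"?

lezag and hig both end in -g yet inflect differently (lelezag, higesh), so the final letter is not what conditions the rule; the number of vowels is.
"wevog" has 2 vowels. The stems with 2 vowels (vegkit → vevegkit, lezag → lelezag, wamguv → wawamguv) repeat the first consonant+vowel as a prefix.
The other pattern: stems with 1 vowel add -esh.
So wevog → wewevog.

wewevog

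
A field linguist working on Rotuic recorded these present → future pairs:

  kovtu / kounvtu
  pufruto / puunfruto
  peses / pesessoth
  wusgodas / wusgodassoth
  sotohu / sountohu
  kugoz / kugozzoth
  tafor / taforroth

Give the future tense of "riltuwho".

riunltuwho

tafor and pufruto both have last vowel 'o' yet inflect differently (taforroth, puunfruto), so the last vowel is not what conditions the rule; whether the stem ends in a vowel or a consonant is.
"riltuwho" ends in a vowel. The stems ending in a vowel (kovtu → kounvtu, sotohu → sountohu, pufruto → puunfruto) insert -un- after the first vowel.
So riltuwho → riunltuwho.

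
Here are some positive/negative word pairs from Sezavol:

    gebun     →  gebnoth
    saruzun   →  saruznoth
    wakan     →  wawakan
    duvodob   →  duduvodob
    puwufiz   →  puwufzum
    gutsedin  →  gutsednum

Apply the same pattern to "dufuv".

dufvoth

gebun and wakan both end in -n yet inflect differently (gebnoth, wawakan), so the final letter is not what conditions the rule; the last vowel is.
"dufuv" has last vowel 'u'. The stems whose last vowel is 'u' (gebun → gebnoth, saruzun → saruznoth) delete the last vowel and add -oth.
The other patterns: stems whose last vowel is 'a' or 'o' repeat the first consonant+vowel as a prefix; stems whose last vowel is 'i' delete the last vowel and add -um.
So dufuv → dufvoth.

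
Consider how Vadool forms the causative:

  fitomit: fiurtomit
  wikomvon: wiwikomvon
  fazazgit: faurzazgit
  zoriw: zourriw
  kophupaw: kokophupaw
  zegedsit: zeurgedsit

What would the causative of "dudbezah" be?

dududbezah

zoriw and kophupaw both end in -w yet inflect differently (zourriw, kokophupaw), so the final letter is not what conditions the rule; the last vowel is.
"dudbezah" has last vowel 'a'. The one such stem in the data (kophupaw → kokophupaw) repeats the first consonant+vowel as a prefix (as does wikomvon), so the same rule applies.
The other pattern: stems whose last vowel is 'i' insert -ur- after the first vowel.
So dudbezah → dududbezah.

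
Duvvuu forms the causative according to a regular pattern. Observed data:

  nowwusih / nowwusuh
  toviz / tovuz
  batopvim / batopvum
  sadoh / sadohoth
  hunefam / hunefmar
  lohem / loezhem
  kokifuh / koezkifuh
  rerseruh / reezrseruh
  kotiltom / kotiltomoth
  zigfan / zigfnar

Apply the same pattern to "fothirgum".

foezthirgum

hunefam and lohem both end in -m yet inflect differently (hunefmar, loezhem), so the final letter is not what conditions the rule; the last vowel is.
"fothirgum" has last vowel 'u'. The stems whose last vowel is 'u' (kokifuh → koezkifuh, rerseruh → reezrseruh) insert -ez- after the first vowel.
The other patterns: stems whose last vowel is 'a' delete the last vowel and add -ar; stems whose last vowel is 'o' add -oth; stems whose last vowel is 'i' change the last vowel to 'u'.
So fothirgum → foezthirgum.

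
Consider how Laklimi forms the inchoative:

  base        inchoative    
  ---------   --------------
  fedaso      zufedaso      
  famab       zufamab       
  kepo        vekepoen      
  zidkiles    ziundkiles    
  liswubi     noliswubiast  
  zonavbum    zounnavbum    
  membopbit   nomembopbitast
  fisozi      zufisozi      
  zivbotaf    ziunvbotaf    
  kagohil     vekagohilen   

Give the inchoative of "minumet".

nominumetast

fedaso and kepo both end in -o yet inflect differently (zufedaso, vekepoen), so the final letter is not what conditions the rule; the first letter is.
"minumet" begins with m-. The one such stem in the data (membopbit → nomembopbitast) adds no- … -ast around the stem, so the same rule applies.
The other patterns: stems beginning with z- insert -un- after the first vowel; stems beginning with f- add the prefix zu-; stems beginning with k- add ve- … -en around the stem.
So minumet → nominumetast.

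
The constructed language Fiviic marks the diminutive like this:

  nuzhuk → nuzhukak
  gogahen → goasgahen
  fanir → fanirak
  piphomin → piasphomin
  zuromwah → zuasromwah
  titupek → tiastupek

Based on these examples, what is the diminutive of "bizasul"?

biaszasul

nuzhuk and titupek both end in -k yet inflect differently (nuzhukak, tiastupek), so the final letter is not what conditions the rule; the number of vowels is.
"bizasul" has 3 vowels. The stems with 3 vowels (zuromwah → zuasromwah, gogahen → goasgahen, titupek → tiastupek) insert -as- after the first vowel.
The other pattern: stems with 2 vowels add -ak.
So bizasul → biaszasul.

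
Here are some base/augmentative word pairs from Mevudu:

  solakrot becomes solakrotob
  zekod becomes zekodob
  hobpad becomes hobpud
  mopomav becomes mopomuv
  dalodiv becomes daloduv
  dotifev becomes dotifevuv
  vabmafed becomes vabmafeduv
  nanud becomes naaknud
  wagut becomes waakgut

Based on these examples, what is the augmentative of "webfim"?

webfum

"webfim" has last vowel 'i'. The one such stem in the data (dalodiv → daloduv) changes the last vowel to 'u' (as do hobpad, mopomav), so the same rule applies.
So webfim → webfum.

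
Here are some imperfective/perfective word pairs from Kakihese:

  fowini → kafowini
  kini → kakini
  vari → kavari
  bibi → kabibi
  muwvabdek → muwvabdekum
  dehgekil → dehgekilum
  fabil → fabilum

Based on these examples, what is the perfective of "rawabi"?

fowini and dehgekil both have last vowel 'i' yet inflect differently (kafowini, dehgekilum), so the last vowel is not what conditions the rule; the final letter is.
"rawabi" ends in -i. The stems ending in -i (fowini → kafowini, kini → kakini, vari → kavari) add the prefix ka-.
The other pattern: stems ending in -k or -l add -um.
So rawabi → karawabi.

karawabi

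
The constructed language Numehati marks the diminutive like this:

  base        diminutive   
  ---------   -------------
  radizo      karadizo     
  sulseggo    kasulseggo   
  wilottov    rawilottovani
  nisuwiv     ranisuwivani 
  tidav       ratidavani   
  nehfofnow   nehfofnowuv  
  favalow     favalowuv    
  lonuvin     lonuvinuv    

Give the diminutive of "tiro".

radizo and wilottov both have last vowel 'o' yet inflect differently (karadizo, rawilottovani), so the last vowel is not what conditions the rule; the final letter is.
"tiro" ends in -o. The stems ending in -o (radizo → karadizo, sulseggo → kasulseggo) add the prefix ka-.
So tiro → katiro.

katiro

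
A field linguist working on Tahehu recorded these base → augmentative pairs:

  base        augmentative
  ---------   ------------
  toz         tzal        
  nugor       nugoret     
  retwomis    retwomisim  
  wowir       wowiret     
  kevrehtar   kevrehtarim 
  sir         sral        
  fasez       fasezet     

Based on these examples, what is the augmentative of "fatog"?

"fatog" has 2 vowels. The stems with 2 vowels (wowir → wowiret, fasez → fasezet, nugor → nugoret) add -et.
The other patterns: stems with 1 vowel delete the last vowel and add -al; stems with 3 vowels add -im.
So fatog → fatoget.

fatoget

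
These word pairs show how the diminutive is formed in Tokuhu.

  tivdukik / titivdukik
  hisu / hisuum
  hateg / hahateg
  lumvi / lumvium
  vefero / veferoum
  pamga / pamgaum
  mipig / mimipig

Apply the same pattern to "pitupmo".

pitupmoum

"pitupmo" ends in a vowel. The stems ending in a vowel (hisu → hisuum, pamga → pamgaum, vefero → veferoum) add -um.
The other pattern: stems ending in a consonant repeat the first consonant+vowel as a prefix.
So pitupmo → pitupmoum.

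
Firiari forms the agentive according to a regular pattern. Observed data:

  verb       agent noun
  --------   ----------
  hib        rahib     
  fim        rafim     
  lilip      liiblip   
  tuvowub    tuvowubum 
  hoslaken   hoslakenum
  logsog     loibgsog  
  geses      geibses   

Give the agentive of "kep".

rakep

hib and tuvowub both end in -b yet inflect differently (rahib, tuvowubum), so the final letter is not what conditions the rule; the number of vowels is.
"kep" has 1 vowel. The stems with 1 vowel (hib → rahib, fim → rafim) add the prefix ra-.
So kep → rakep.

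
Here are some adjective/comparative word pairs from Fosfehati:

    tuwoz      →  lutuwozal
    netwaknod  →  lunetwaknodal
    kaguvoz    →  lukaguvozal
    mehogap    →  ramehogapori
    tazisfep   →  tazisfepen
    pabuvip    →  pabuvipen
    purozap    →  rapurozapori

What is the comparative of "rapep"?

rapepen

"rapep" has last vowel 'e'. The one such stem in the data (tazisfep → tazisfepen) adds -en, so the same rule applies.
The other patterns: stems whose last vowel is 'a' add ra- … -ori around the stem; stems whose last vowel is 'o' add lu- … -al around the stem.
So rapep → rapepen.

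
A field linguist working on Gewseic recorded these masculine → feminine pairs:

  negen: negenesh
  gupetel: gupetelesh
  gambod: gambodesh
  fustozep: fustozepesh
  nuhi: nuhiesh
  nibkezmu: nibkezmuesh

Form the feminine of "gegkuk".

Every pair shown (negen → negenesh, gupetel → gupetelesh, gambod → gambodesh, …) follows the same rule: add -esh.
So gegkuk → gegkukesh.

gegkukesh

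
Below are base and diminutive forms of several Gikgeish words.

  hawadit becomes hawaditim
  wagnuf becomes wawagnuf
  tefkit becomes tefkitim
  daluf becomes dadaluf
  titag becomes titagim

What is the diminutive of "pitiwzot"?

pitiwzotim

wagnuf and titag both have 2 vowels yet inflect differently (wawagnuf, titagim), so the number of vowels is not what conditions the rule; the final letter is.
"pitiwzot" ends in -t. The stems ending in -t (hawadit → hawaditim, tefkit → tefkitim) add -im.
The other pattern: stems ending in -f repeat the first consonant+vowel as a prefix.
So pitiwzot → pitiwzotim.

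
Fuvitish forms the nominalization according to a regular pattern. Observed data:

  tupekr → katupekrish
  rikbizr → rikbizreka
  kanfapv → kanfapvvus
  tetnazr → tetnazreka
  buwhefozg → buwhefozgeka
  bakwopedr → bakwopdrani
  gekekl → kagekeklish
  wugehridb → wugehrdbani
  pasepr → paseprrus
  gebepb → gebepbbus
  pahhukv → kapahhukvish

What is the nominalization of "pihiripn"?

pihiripnnus

pahhukv and kanfapv both end in -v yet inflect differently (kapahhukvish, kanfapvvus), so the final letter is not what conditions the rule; the second-to-last letter is.
"pihiripn" has second-to-last letter 'p'. The stems whose second-to-last letter is 'p' (gebepb → gebepbbus, kanfapv → kanfapvvus, pasepr → paseprrus) double the final consonant and add -us.
So pihiripn → pihiripnnus.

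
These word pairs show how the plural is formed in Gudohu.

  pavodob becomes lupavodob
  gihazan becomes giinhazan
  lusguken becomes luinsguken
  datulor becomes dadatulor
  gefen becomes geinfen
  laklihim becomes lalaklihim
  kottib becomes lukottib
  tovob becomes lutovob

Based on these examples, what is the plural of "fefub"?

lufefub

"fefub" ends in -b. The stems ending in -b (pavodob → lupavodob, kottib → lukottib, tovob → lutovob) add the prefix lu-.
The other patterns: stems ending in -n insert -in- after the first vowel; stems ending in -m or -r repeat the first consonant+vowel as a prefix.
So fefub → lufefub.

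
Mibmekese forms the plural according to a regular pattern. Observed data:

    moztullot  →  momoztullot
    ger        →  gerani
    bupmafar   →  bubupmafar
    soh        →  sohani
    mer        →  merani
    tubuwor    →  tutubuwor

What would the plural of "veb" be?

mer and tubuwor both end in -r yet inflect differently (merani, tutubuwor), so the final letter is not what conditions the rule; the number of vowels is.
"veb" has 1 vowel. The stems with 1 vowel (mer → merani, ger → gerani, soh → sohani) add -ani.
The other pattern: stems with 3 vowels repeat the first consonant+vowel as a prefix.
So veb → vebani.

vebani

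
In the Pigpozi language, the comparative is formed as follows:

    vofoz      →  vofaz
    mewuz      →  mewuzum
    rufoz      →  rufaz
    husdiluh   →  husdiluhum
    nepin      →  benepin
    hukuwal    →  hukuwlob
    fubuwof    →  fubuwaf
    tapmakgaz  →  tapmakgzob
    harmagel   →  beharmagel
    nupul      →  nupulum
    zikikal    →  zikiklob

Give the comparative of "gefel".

"gefel" has last vowel 'e'. The one such stem in the data (harmagel → beharmagel) adds the prefix be-, so the same rule applies.
So gefel → begefel.

begefel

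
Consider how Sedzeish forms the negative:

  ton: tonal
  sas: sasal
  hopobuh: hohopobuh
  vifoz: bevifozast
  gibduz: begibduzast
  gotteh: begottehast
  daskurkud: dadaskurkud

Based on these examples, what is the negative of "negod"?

benegodast

gotteh and hopobuh both end in -h yet inflect differently (begottehast, hohopobuh), so the final letter is not what conditions the rule; the number of vowels is.
"negod" has 2 vowels. The stems with 2 vowels (gibduz → begibduzast, vifoz → bevifozast, gotteh → begottehast) add be- … -ast around the stem.
The other patterns: stems with 1 vowel add -al; stems with 3 vowels repeat the first consonant+vowel as a prefix.
So negod → benegodast.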